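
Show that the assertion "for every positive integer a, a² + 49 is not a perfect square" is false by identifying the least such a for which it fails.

Check each positive integer a in order until a² + 49 is a perfect square.
For a = 1, 2, 3, 4, …, 21, 22, 23 the conclusion holds.
a = 24: 24² + 49 = 625 = 25², a perfect square.

a = 24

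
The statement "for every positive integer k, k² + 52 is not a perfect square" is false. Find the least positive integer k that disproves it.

k = 12

For k = 1, 2, 3, 4, …, 9, 10, 11 the conclusion holds.
k = 12: 12² + 52 = 196 = 14², a perfect square.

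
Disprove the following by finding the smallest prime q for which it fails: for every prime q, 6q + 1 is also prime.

For q = 2, 3, 5, 7, 11, 13, 17 the conclusion holds.
q = 19: 6q + 1 = 115 = 5 × 23, not prime.

q = 19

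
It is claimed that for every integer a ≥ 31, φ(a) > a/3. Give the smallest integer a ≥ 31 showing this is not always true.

a = 36

Check each integer a ≥ 31 in order until the claim fails.
The first 5 eligible values, up to a = 35, all satisfy the conclusion.
a = 36: φ(36) = 12 and 36/3 = 12, so φ(36) ≤ 36/3.
Hence a = 36 is a counterexample.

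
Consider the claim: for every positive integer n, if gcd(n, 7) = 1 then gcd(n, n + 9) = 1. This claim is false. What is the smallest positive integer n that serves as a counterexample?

n = 3

We need the least positive integer n for which gcd(n, 7) = 1 but gcd(n, n + 9) > 1.
For n = 1, 2 the conclusion holds.
n = 3: gcd(3, 12) = 3.
So n = 3 is the smallest counterexample.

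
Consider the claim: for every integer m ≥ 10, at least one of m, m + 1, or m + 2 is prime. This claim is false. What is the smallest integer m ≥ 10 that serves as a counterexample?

We need the least integer m ≥ 10 for which m, m + 1, m + 2 are all composite.
For m = 10, 11, 12, 13 the conclusion holds.
m = 14: 14 = 2 × 7; 15 = 3 × 5; 16 = 2 × 8 — all composite.

m = 14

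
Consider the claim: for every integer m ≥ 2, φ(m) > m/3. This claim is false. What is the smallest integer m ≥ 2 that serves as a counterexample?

m = 6

A counterexample is any integer m ≥ 2 such that the claim fails; we check each in order.
The first 4 eligible values, up to m = 5, all satisfy the conclusion.
m = 6: φ(6) = 2 and 6/3 = 2, so φ(6) ≤ 6/3.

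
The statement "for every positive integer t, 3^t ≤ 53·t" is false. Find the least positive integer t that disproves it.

Check each positive integer t in order until 3^t > 53·t.
For t = 1, 2, 3, 4, 5 the conclusion holds.
t = 6: 3^t = 729 and 53·t = 318, so 729 > 318.
Thus t = 6 disproves the claim, and no smaller t works.

t = 6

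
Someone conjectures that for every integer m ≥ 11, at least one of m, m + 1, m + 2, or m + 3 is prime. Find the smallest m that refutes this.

Check each integer m ≥ 11 in order until m, m + 1, m + 2, m + 3 are all composite.
For m = 11, 12, 13, 14, …, 21, 22, 23 the conclusion holds.
m = 24: 24 = 2 × 12; 25 = 5 × 5; 26 = 2 × 13; 27 = 3 × 9 — all composite.
So m = 24 is the smallest counterexample.

m = 24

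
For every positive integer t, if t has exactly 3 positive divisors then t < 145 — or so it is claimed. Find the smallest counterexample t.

Check each positive integer t in order until t has exactly 3 positive divisors but the claim fails.
The first 5 eligible values, up to t = 121, all satisfy the conclusion.
t = 169: τ(169) = 3; 169 ≥ 145.

t = 169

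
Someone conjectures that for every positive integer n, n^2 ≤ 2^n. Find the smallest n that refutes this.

n = 1: n^2 = 1 and 2^n = 2, so 1 ≤ 2.
n = 2: n^2 = 4 and 2^n = 4, so 4 ≤ 4.
n = 3: n^2 = 9 and 2^n = 8, so 9 > 8.

n = 3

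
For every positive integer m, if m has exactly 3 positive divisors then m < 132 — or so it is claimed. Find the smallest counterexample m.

Check each positive integer m in order until m has exactly 3 positive divisors but the claim fails.
m = 4: τ(4) = 3; 4 < 132.
m = 9: τ(9) = 3; 9 < 132.
m = 25: τ(25) = 3; 25 < 132.
m = 49: τ(49) = 3; 49 < 132.
m = 121: τ(121) = 3; 121 < 132.
m = 169: τ(169) = 3; 169 ≥ 132.
Thus m = 169 disproves the claim, and no smaller m works.

m = 169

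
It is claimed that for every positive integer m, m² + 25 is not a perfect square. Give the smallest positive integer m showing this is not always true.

A counterexample is any positive integer m such that m² + 25 is a perfect square; we check each in order.
The first 11 eligible values, up to m = 11, all satisfy the conclusion.
m = 12: 12² + 25 = 169 = 13², a perfect square.
Thus m = 12 disproves the claim, and no smaller m works.

m = 12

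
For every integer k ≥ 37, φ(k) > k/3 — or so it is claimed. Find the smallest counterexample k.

k = 42

Check each integer k ≥ 37 in order until the claim fails.
k = 37: φ(37) = 36 and 37/3 = 37/3, so φ(37) > 37/3.
k = 38: φ(38) = 18 and 38/3 = 38/3, so φ(38) > 38/3.
k = 39: φ(39) = 24 and 39/3 = 13, so φ(39) > 39/3.
k = 40: φ(40) = 16 and 40/3 = 40/3, so φ(40) > 40/3.
k = 41: φ(41) = 40 and 41/3 = 41/3, so φ(41) > 41/3.
k = 42: φ(42) = 12 and 42/3 = 14, so φ(42) ≤ 42/3.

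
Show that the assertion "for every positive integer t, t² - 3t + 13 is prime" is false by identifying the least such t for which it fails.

Check each positive integer t in order until t² - 3t + 13 is not prime.
For t = 1, 2, 3, 4, …, 9, 10, 11 the conclusion holds.
t = 12: t² - 3t + 13 = 121 = 11 × 11, composite.
So t = 12 is the smallest counterexample.

t = 12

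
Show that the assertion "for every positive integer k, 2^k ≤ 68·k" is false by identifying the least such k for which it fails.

A counterexample is any positive integer k such that 2^k > 68·k; we check each in order.
The first 9 eligible values, up to k = 9, all satisfy the conclusion.
k = 10: 2^k = 1024 and 68·k = 680, so 1024 > 680.

k = 10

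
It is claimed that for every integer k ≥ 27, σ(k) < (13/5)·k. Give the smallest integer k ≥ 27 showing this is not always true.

We need the least integer k ≥ 27 for which the claim fails.
For k = 27, 28, 29, 30, …, 57, 58, 59 the conclusion holds.
k = 60: σ(60) = 168; 168 ≥ 156.
So k = 60 is the smallest counterexample.

k = 60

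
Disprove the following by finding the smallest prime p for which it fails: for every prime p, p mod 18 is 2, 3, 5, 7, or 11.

p = 13

Check each prime p in order until the claim fails.
p = 2: 2 mod 18 = 2.
p = 3: 3 mod 18 = 3.
p = 5: 5 mod 18 = 5.
p = 7: 7 mod 18 = 7.
p = 11: 11 mod 18 = 11.
p = 13: 13 mod 18 = 13 — not in {2, 3, 5, 7, 11}.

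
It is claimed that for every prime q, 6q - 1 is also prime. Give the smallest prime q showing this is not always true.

q = 11

A counterexample is any prime q such that 6q - 1 is not prime; we check each in order.
For q = 2, 3, 5, 7 the conclusion holds.
q = 11: 6q - 1 = 65 = 5 × 13, not prime.
Hence q = 11 is a counterexample.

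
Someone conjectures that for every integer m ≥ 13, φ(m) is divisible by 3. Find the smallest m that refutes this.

m = 15

m = 13: φ(13) = 12; 12 mod 3 = 0.
m = 14: φ(14) = 6; 6 mod 3 = 0.
m = 15: φ(15) = 8; 8 mod 3 = 2.
Hence m = 15 is a counterexample.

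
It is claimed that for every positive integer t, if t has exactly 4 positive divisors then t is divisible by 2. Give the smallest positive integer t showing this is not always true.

t = 15

t = 6: τ(6) = 4; 6 mod 2 = 0.
t = 8: τ(8) = 4; 8 mod 2 = 0.
t = 10: τ(10) = 4; 10 mod 2 = 0.
t = 14: τ(14) = 4; 14 mod 2 = 0.
t = 15: τ(15) = 4; 15 mod 2 = 1.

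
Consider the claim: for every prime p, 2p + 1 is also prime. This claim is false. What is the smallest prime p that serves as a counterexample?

p = 7

A counterexample is any prime p such that 2p + 1 is not prime; we check each in order.
p = 2: 2p + 1 = 5, prime.
p = 3: 2p + 1 = 7, prime.
p = 5: 2p + 1 = 11, prime.
p = 7: 2p + 1 = 15 = 3 × 5, not prime.
Hence p = 7 is a counterexample.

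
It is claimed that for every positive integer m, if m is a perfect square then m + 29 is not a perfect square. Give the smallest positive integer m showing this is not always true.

We need the least positive integer m for which m is a perfect square but m + 29 is a perfect square.
The first 13 eligible values, up to m = 169, all satisfy the conclusion.
m = 196: 196 = 14² and 196 + 29 = 225 = 15².

m = 196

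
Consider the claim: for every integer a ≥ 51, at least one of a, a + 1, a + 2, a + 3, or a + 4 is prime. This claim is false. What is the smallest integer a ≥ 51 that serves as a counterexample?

Check each integer a ≥ 51 in order until a, a + 1, a + 2, a + 3, a + 4 are all composite.
For a = 51, 52, 53 the conclusion holds.
a = 54: 54 = 2 × 27; 55 = 5 × 11; 56 = 2 × 28; 57 = 3 × 19; 58 = 2 × 29 — all composite.

a = 54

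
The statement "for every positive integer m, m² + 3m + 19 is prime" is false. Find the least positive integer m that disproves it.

We need the least positive integer m for which m² + 3m + 19 is not prime.
The first 14 eligible values, up to m = 14, all satisfy the conclusion.
m = 15: m² + 3m + 19 = 289 = 17 × 17, composite.
Thus m = 15 disproves the claim, and no smaller m works.

m = 15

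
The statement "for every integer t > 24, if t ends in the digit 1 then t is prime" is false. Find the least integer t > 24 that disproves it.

t = 51

t = 31: 31 ends in 1 and is prime.
t = 41: 41 ends in 1 and is prime.
t = 51: 51 ends in 1; 51 = 3 × 17, composite.
Thus t = 51 disproves the claim, and no smaller t works.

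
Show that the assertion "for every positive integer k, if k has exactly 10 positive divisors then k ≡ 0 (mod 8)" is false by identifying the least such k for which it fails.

We need the least positive integer k for which k has exactly 10 positive divisors but the claim fails.
k = 48: τ(48) = 10; 48 ≡ 0 (mod 8).
k = 80: τ(80) = 10; 80 ≡ 0 (mod 8).
k = 112: τ(112) = 10; 112 ≡ 0 (mod 8).
k = 162: τ(162) = 10; 162 ≡ 2 (mod 8).
Hence k = 162 is a counterexample.

k = 162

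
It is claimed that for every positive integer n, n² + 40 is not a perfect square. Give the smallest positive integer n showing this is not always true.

n = 3

Check each positive integer n in order until n² + 40 is a perfect square.
n = 1: 1² + 40 = 41, not a perfect square.
n = 2: 2² + 40 = 44, not a perfect square.
n = 3: 3² + 40 = 49 = 7², a perfect square.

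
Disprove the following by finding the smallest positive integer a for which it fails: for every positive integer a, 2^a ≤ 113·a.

Check each positive integer a in order until 2^a > 113·a.
For a = 1, 2, 3, 4, 5, 6, 7, 8, 9, 10 the conclusion holds.
a = 11: 2^a = 2048 and 113·a = 1243, so 2048 > 1243.

a = 11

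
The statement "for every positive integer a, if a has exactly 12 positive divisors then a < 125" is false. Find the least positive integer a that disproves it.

a = 126

We need the least positive integer a for which a has exactly 12 positive divisors but the claim fails.
a = 60: τ(60) = 12; 60 < 125.
a = 72: τ(72) = 12; 72 < 125.
a = 84: τ(84) = 12; 84 < 125.
a = 90: τ(90) = 12; 90 < 125.
a = 96: τ(96) = 12; 96 < 125.
a = 108: τ(108) = 12; 108 < 125.
a = 126: τ(126) = 12; 126 ≥ 125.
Hence a = 126 is a counterexample.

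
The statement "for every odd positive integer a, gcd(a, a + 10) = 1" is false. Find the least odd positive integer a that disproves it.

A counterexample is any odd positive integer a such that gcd(a, a + 10) > 1; we check each in order.
a = 1: gcd(1, 11) = 1.
a = 3: gcd(3, 13) = 1.
a = 5: gcd(5, 15) = 5.

a = 5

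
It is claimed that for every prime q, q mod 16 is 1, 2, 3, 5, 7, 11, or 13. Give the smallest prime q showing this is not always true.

For q = 2, 3, 5, 7, 11, 13, 17, 19, 23, 29 the conclusion holds.
q = 31: 31 mod 16 = 15 — not in {1, 2, 3, 5, 7, 11, 13}.

q = 31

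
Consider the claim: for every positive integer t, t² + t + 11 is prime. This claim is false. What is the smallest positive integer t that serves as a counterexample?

t = 10

For t = 1, 2, 3, 4, 5, 6, 7, 8, 9 the conclusion holds.
t = 10: t² + t + 11 = 121 = 11 × 11, composite.
Hence t = 10 is a counterexample.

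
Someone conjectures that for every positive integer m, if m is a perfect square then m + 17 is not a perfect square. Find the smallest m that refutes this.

Check each positive integer m in order until m is a perfect square but m + 17 is a perfect square.
The first 7 eligible values, up to m = 49, all satisfy the conclusion.
m = 64: 64 = 8² and 64 + 17 = 81 = 9².

m = 64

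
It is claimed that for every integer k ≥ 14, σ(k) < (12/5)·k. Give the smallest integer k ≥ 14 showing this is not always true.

We need the least integer k ≥ 14 for which the claim fails.
For k = 14, 15, 16, 17, 18, 19, 20, 21, 22, 23 the conclusion holds.
k = 24: σ(24) = 60; 60 ≥ 288/5.
Hence k = 24 is a counterexample.

k = 24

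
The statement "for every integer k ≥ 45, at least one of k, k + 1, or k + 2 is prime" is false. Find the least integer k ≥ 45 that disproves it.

For k = 45, 46, 47 the conclusion holds.
k = 48: 48 = 2 × 24; 49 = 7 × 7; 50 = 2 × 25 — all composite.
Hence k = 48 is a counterexample.

k = 48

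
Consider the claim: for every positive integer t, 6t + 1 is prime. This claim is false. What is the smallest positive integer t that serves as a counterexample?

We need the least positive integer t for which 6t + 1 is not prime.
t = 1: 6t + 1 = 7, prime.
t = 2: 6t + 1 = 13, prime.
t = 3: 6t + 1 = 19, prime.
t = 4: 6t + 1 = 25 = 5 × 5, composite.

t = 4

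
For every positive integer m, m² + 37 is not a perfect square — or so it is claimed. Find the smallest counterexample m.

m = 18

The first 17 eligible values, up to m = 17, all satisfy the conclusion.
m = 18: 18² + 37 = 361 = 19², a perfect square.
So m = 18 is the smallest counterexample.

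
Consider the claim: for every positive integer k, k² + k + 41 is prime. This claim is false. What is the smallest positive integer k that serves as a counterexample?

We need the least positive integer k for which k² + k + 41 is not prime.
For k = 1, 2, 3, 4, …, 37, 38, 39 the conclusion holds.
k = 40: k² + k + 41 = 1681 = 41 × 41, composite.
Thus k = 40 disproves the claim, and no smaller k works.

k = 40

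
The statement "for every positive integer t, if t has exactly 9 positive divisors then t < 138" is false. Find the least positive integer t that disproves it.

t = 196

Check each positive integer t in order until t has exactly 9 positive divisors but the claim fails.
t = 36: τ(36) = 9; 36 < 138.
t = 100: τ(100) = 9; 100 < 138.
t = 196: τ(196) = 9; 196 ≥ 138.
So t = 196 is the smallest counterexample.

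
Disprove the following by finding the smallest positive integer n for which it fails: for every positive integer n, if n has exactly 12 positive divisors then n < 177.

n = 198

The first 12 eligible values, up to n = 160, all satisfy the conclusion.
n = 198: τ(198) = 12; 198 ≥ 177.
So n = 198 is the smallest counterexample.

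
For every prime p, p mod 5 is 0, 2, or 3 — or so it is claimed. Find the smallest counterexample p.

p = 11

Check each prime p in order until the claim fails.
p = 2: 2 mod 5 = 2.
p = 3: 3 mod 5 = 3.
p = 5: 5 mod 5 = 0.
p = 7: 7 mod 5 = 2.
p = 11: 11 mod 5 = 1 — not in {0, 2, 3}.
Hence p = 11 is a counterexample.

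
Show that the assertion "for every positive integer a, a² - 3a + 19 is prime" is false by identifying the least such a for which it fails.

a = 18

We need the least positive integer a for which a² - 3a + 19 is not prime.
For a = 1, 2, 3, 4, …, 15, 16, 17 the conclusion holds.
a = 18: a² - 3a + 19 = 289 = 17 × 17, composite.
Thus a = 18 disproves the claim, and no smaller a works.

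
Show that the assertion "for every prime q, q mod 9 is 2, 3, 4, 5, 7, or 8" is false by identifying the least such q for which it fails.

q = 19

The first 7 eligible values, up to q = 17, all satisfy the conclusion.
q = 19: 19 mod 9 = 1 — not in {2, 3, 4, 5, 7, 8}.
So q = 19 is the smallest counterexample.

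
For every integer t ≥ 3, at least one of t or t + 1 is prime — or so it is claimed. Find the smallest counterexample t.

Check each integer t ≥ 3 in order until t, t + 1 are both composite.
For t = 3, 4, 5, 6, 7 the conclusion holds.
t = 8: 8 = 2 × 4; 9 = 3 × 3 — both composite.

t = 8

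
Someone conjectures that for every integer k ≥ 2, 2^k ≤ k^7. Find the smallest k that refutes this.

k = 37

For k = 2, 3, 4, 5, …, 34, 35, 36 the conclusion holds.
k = 37: 2^k = 137438953472 and k^7 = 94931877133, so 137438953472 > 94931877133.
So k = 37 is the smallest counterexample.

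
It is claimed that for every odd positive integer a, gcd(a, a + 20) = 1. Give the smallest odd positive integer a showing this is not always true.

We need the least odd positive integer a for which gcd(a, a + 20) > 1.
For a = 1, 3 the conclusion holds.
a = 5: gcd(5, 25) = 5.

a = 5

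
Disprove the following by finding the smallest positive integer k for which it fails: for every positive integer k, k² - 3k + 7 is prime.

k = 6

A counterexample is any positive integer k such that k² - 3k + 7 is not prime; we check each in order.
k = 1: k² - 3k + 7 = 5, prime.
k = 2: k² - 3k + 7 = 5, prime.
k = 3: k² - 3k + 7 = 7, prime.
k = 4: k² - 3k + 7 = 11, prime.
k = 5: k² - 3k + 7 = 17, prime.
k = 6: k² - 3k + 7 = 25 = 5 × 5, composite.
Hence k = 6 is a counterexample.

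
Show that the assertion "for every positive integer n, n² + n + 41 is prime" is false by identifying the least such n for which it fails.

We need the least positive integer n for which n² + n + 41 is not prime.
For n = 1, 2, 3, 4, …, 37, 38, 39 the conclusion holds.
n = 40: n² + n + 41 = 1681 = 41 × 41, composite.
Thus n = 40 disproves the claim, and no smaller n works.

n = 40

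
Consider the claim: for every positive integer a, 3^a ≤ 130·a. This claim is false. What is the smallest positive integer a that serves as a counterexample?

A counterexample is any positive integer a such that 3^a > 130·a; we check each in order.
a = 1: 3^a = 3 and 130·a = 130, so 3 ≤ 130.
a = 2: 3^a = 9 and 130·a = 260, so 9 ≤ 260.
a = 3: 3^a = 27 and 130·a = 390, so 27 ≤ 390.
a = 4: 3^a = 81 and 130·a = 520, so 81 ≤ 520.
a = 5: 3^a = 243 and 130·a = 650, so 243 ≤ 650.
a = 6: 3^a = 729 and 130·a = 780, so 729 ≤ 780.
a = 7: 3^a = 2187 and 130·a = 910, so 2187 > 910.
Thus a = 7 disproves the claim, and no smaller a works.

a = 7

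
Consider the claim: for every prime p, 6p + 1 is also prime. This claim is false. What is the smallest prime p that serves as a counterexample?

p = 19

For p = 2, 3, 5, 7, 11, 13, 17 the conclusion holds.
p = 19: 6p + 1 = 115 = 5 × 23, not prime.
Hence p = 19 is a counterexample.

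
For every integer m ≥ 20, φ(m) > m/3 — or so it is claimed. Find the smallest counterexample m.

m = 24

m = 20: φ(20) = 8 and 20/3 = 20/3, so φ(20) > 20/3.
m = 21: φ(21) = 12 and 21/3 = 7, so φ(21) > 21/3.
m = 22: φ(22) = 10 and 22/3 = 22/3, so φ(22) > 22/3.
m = 23: φ(23) = 22 and 23/3 = 23/3, so φ(23) > 23/3.
m = 24: φ(24) = 8 and 24/3 = 8, so φ(24) ≤ 24/3.
So m = 24 is the smallest counterexample.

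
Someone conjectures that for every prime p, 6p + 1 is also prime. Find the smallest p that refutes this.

For p = 2, 3, 5, 7, 11, 13, 17 the conclusion holds.
p = 19: 6p + 1 = 115 = 5 × 23, not prime.
Hence p = 19 is a counterexample.

p = 19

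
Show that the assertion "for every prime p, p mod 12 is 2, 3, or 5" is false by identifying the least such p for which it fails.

p = 7

p = 2: 2 mod 12 = 2.
p = 3: 3 mod 12 = 3.
p = 5: 5 mod 12 = 5.
p = 7: 7 mod 12 = 7 — not in {2, 3, 5}.
Thus p = 7 disproves the claim, and no smaller p works.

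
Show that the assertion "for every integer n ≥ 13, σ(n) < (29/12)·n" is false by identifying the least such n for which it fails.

n = 24

A counterexample is any integer n ≥ 13 such that the claim fails; we check each in order.
The first 11 eligible values, up to n = 23, all satisfy the conclusion.
n = 24: σ(24) = 60; 60 ≥ 58.
So n = 24 is the smallest counterexample.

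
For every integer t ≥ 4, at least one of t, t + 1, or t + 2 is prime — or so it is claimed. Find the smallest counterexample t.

Check each integer t ≥ 4 in order until t, t + 1, t + 2 are all composite.
t = 4: 5 is prime.
t = 5: 5 is prime.
t = 6: 7 is prime.
t = 7: 7 is prime.
t = 8: 8 = 2 × 4; 9 = 3 × 3; 10 = 2 × 5 — all composite.
So t = 8 is the smallest counterexample.

t = 8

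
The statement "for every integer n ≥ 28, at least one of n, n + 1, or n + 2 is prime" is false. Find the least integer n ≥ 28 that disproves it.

n = 32

Check each integer n ≥ 28 in order until n, n + 1, n + 2 are all composite.
n = 28: 29 is prime.
n = 29: 29 is prime.
n = 30: 31 is prime.
n = 31: 31 is prime.
n = 32: 32 = 2 × 16; 33 = 3 × 11; 34 = 2 × 17 — all composite.
Thus n = 32 disproves the claim, and no smaller n works.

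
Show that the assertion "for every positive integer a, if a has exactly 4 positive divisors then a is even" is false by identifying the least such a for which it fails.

For a = 6, 8, 10, 14 the conclusion holds.
a = 15: divisors of 15: 1, 3, 5, 15; 15 is odd.
Thus a = 15 disproves the claim, and no smaller a works.

a = 15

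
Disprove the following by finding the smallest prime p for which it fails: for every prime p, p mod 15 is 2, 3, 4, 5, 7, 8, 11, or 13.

p = 29

The first 9 eligible values, up to p = 23, all satisfy the conclusion.
p = 29: 29 mod 15 = 14 — not in {2, 3, 4, 5, 7, 8, 11, 13}.
Hence p = 29 is a counterexample.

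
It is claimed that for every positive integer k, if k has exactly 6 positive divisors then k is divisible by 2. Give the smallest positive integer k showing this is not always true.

k = 45

A counterexample is any positive integer k such that k has exactly 6 positive divisors but k is not divisible by 2; we check each in order.
For k = 12, 18, 20, 28, 32, 44 the conclusion holds.
k = 45: τ(45) = 6; 45 mod 2 = 1.
Thus k = 45 disproves the claim, and no smaller k works.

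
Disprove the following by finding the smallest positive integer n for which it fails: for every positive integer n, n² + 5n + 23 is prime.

n = 14

A counterexample is any positive integer n such that n² + 5n + 23 is not prime; we check each in order.
The first 13 eligible values, up to n = 13, all satisfy the conclusion.
n = 14: n² + 5n + 23 = 289 = 17 × 17, composite.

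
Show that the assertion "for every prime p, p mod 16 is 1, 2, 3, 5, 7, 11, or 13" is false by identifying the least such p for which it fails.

For p = 2, 3, 5, 7, 11, 13, 17, 19, 23, 29 the conclusion holds.
p = 31: 31 mod 16 = 15 — not in {1, 2, 3, 5, 7, 11, 13}.
Thus p = 31 disproves the claim, and no smaller p works.

p = 31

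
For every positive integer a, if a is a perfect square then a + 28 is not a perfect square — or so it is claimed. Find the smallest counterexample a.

We need the least positive integer a for which a is a perfect square but a + 28 is a perfect square.
The first 5 eligible values, up to a = 25, all satisfy the conclusion.
a = 36: 36 = 6² and 36 + 28 = 64 = 8².
Hence a = 36 is a counterexample.

a = 36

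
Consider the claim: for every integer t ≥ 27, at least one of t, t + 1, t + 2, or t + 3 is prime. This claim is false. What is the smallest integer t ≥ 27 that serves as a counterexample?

For t = 27, 28, 29, 30, 31 the conclusion holds.
t = 32: 32 = 2 × 16; 33 = 3 × 11; 34 = 2 × 17; 35 = 5 × 7 — all composite.

t = 32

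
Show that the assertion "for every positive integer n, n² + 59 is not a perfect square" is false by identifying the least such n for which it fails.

n = 29

We need the least positive integer n for which n² + 59 is a perfect square.
For n = 1, 2, 3, 4, …, 26, 27, 28 the conclusion holds.
n = 29: 29² + 59 = 900 = 30², a perfect square.
So n = 29 is the smallest counterexample.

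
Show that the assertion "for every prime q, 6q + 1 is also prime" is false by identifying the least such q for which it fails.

q = 19

For q = 2, 3, 5, 7, 11, 13, 17 the conclusion holds.
q = 19: 6q + 1 = 115 = 5 × 23, not prime.
Thus q = 19 disproves the claim, and no smaller q works.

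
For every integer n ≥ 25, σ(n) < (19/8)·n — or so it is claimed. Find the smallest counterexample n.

n = 30

A counterexample is any integer n ≥ 25 such that the claim fails; we check each in order.
The first 5 eligible values, up to n = 29, all satisfy the conclusion.
n = 30: σ(30) = 72; 72 ≥ 285/4.
Thus n = 30 disproves the claim, and no smaller n works.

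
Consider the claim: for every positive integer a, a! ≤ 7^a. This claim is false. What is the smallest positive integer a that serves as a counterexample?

We need the least positive integer a for which a! > 7^a.
For a = 1, 2, 3, 4, …, 14, 15, 16 the conclusion holds.
a = 17: a! = 355687428096000 and 7^a = 232630513987207, so 355687428096000 > 232630513987207.
Thus a = 17 disproves the claim, and no smaller a works.

a = 17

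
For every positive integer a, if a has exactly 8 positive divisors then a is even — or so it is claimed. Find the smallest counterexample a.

a = 105

We need the least positive integer a for which a has exactly 8 positive divisors but a is odd.
For a = 24, 30, 40, 42, …, 88, 102, 104 the conclusion holds.
a = 105: divisors of 105: 1, 3, 5, 7, 15, 21, 35, 105; 105 is odd.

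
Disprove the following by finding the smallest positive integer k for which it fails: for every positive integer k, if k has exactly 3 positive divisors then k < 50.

For k = 4, 9, 25, 49 the conclusion holds.
k = 121: τ(121) = 3; 121 ≥ 50.
Thus k = 121 disproves the claim, and no smaller k works.

k = 121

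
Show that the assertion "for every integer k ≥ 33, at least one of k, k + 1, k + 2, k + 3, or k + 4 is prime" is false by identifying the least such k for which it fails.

The first 15 eligible values, up to k = 47, all satisfy the conclusion.
k = 48: 48 = 2 × 24; 49 = 7 × 7; 50 = 2 × 25; 51 = 3 × 17; 52 = 2 × 26 — all composite.

k = 48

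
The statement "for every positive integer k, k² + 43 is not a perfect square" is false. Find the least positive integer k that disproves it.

We need the least positive integer k for which k² + 43 is a perfect square.
For k = 1, 2, 3, 4, …, 18, 19, 20 the conclusion holds.
k = 21: 21² + 43 = 484 = 22², a perfect square.

k = 21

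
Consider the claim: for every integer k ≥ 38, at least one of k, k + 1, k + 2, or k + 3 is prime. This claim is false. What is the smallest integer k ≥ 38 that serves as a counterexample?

We need the least integer k ≥ 38 for which k, k + 1, k + 2, k + 3 are all composite.
The first 10 eligible values, up to k = 47, all satisfy the conclusion.
k = 48: 48 = 2 × 24; 49 = 7 × 7; 50 = 2 × 25; 51 = 3 × 17 — all composite.
Hence k = 48 is a counterexample.

k = 48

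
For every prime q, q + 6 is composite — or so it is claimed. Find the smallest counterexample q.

q = 5

q = 2: q + 6 = 8 = 2 × 4, composite.
q = 3: q + 6 = 9 = 3 × 3, composite.
q = 5: q + 6 = 11, prime — not composite.
Thus q = 5 disproves the claim, and no smaller q works.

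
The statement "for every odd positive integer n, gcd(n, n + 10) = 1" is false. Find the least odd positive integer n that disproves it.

n = 5

We need the least odd positive integer n for which gcd(n, n + 10) > 1.
For n = 1, 3 the conclusion holds.
n = 5: gcd(5, 15) = 5.
So n = 5 is the smallest counterexample.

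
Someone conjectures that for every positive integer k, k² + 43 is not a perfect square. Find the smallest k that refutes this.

Check each positive integer k in order until k² + 43 is a perfect square.
For k = 1, 2, 3, 4, …, 18, 19, 20 the conclusion holds.
k = 21: 21² + 43 = 484 = 22², a perfect square.
Hence k = 21 is a counterexample.

k = 21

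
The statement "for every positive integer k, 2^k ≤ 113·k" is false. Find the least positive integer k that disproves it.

A counterexample is any positive integer k such that 2^k > 113·k; we check each in order.
The first 10 eligible values, up to k = 10, all satisfy the conclusion.
k = 11: 2^k = 2048 and 113·k = 1243, so 2048 > 1243.

k = 11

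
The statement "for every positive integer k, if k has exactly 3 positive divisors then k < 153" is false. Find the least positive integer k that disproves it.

We need the least positive integer k for which k has exactly 3 positive divisors but the claim fails.
For k = 4, 9, 25, 49, 121 the conclusion holds.
k = 169: τ(169) = 3; 169 ≥ 153.

k = 169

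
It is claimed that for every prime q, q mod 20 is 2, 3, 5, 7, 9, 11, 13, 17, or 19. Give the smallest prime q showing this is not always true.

A counterexample is any prime q such that the claim fails; we check each in order.
For q = 2, 3, 5, 7, …, 29, 31, 37 the conclusion holds.
q = 41: 41 mod 20 = 1 — not in {2, 3, 5, 7, 9, 11, 13, 17, 19}.

q = 41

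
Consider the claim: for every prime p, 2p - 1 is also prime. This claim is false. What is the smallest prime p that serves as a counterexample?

p = 5

p = 2: 2p - 1 = 3, prime.
p = 3: 2p - 1 = 5, prime.
p = 5: 2p - 1 = 9 = 3 × 3, not prime.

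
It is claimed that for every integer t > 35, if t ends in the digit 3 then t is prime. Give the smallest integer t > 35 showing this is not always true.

Check each integer t > 35 in order until t ends in the digit 3 but t is not prime.
For t = 43, 53 the conclusion holds.
t = 63: 63 ends in 3; 63 = 3 × 21, composite.

t = 63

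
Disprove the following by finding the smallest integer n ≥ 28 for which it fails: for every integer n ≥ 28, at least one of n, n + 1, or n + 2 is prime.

A counterexample is any integer n ≥ 28 such that n, n + 1, n + 2 are all composite; we check each in order.
For n = 28, 29, 30, 31 the conclusion holds.
n = 32: 32 = 2 × 16; 33 = 3 × 11; 34 = 2 × 17 — all composite.
Thus n = 32 disproves the claim, and no smaller n works.

n = 32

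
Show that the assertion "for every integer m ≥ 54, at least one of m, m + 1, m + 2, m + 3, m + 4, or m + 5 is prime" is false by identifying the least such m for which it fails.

m = 90

Check each integer m ≥ 54 in order until m, m + 1, m + 2, m + 3, m + 4, m + 5 are all composite.
For m = 54, 55, 56, 57, …, 87, 88, 89 the conclusion holds.
m = 90: 90 = 2 × 45; 91 = 7 × 13; 92 = 2 × 46; 93 = 3 × 31; 94 = 2 × 47; 95 = 5 × 19 — all composite.
Thus m = 90 disproves the claim, and no smaller m works.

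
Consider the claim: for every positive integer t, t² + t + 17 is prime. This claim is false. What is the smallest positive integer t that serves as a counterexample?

A counterexample is any positive integer t such that t² + t + 17 is not prime; we check each in order.
For t = 1, 2, 3, 4, …, 13, 14, 15 the conclusion holds.
t = 16: t² + t + 17 = 289 = 17 × 17, composite.
Hence t = 16 is a counterexample.

t = 16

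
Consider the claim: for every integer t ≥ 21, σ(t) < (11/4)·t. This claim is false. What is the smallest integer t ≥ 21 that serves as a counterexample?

We need the least integer t ≥ 21 for which the claim fails.
The first 39 eligible values, up to t = 59, all satisfy the conclusion.
t = 60: σ(60) = 168; 168 ≥ 165.
Hence t = 60 is a counterexample.

t = 60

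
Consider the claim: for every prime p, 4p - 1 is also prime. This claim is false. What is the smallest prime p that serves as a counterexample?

p = 7

p = 2: 4p - 1 = 7, prime.
p = 3: 4p - 1 = 11, prime.
p = 5: 4p - 1 = 19, prime.
p = 7: 4p - 1 = 27 = 3 × 9, not prime.
Thus p = 7 disproves the claim, and no smaller p works.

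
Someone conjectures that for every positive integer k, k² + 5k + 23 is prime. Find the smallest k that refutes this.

k = 14

A counterexample is any positive integer k such that k² + 5k + 23 is not prime; we check each in order.
The first 13 eligible values, up to k = 13, all satisfy the conclusion.
k = 14: k² + 5k + 23 = 289 = 17 × 17, composite.
Thus k = 14 disproves the claim, and no smaller k works.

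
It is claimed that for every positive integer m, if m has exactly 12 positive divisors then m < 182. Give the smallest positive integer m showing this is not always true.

m = 198

For m = 60, 72, 84, 90, …, 150, 156, 160 the conclusion holds.
m = 198: τ(198) = 12; 198 ≥ 182.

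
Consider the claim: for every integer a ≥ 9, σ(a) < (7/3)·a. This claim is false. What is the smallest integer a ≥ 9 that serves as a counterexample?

a = 12

A counterexample is any integer a ≥ 9 such that the claim fails; we check each in order.
a = 9: σ(9) = 13; 13 < 21.
a = 10: σ(10) = 18; 18 < 70/3.
a = 11: σ(11) = 12; 12 < 77/3.
a = 12: σ(12) = 28; 28 ≥ 28.
Hence a = 12 is a counterexample.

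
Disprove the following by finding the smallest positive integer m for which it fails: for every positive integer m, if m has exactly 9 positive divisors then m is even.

m = 225

Check each positive integer m in order until m has exactly 9 positive divisors but m is odd.
For m = 36, 100, 196 the conclusion holds.
m = 225: divisors of 225: 9 divisors; 225 is odd.
So m = 225 is the smallest counterexample.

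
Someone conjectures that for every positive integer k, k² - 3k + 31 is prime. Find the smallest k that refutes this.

A counterexample is any positive integer k such that k² - 3k + 31 is not prime; we check each in order.
For k = 1, 2, 3 the conclusion holds.
k = 4: k² - 3k + 31 = 35 = 5 × 7, composite.
Hence k = 4 is a counterexample.

k = 4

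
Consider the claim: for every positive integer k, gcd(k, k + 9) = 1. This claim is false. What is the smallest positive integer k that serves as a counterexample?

k = 3

Check each positive integer k in order until gcd(k, k + 9) > 1.
k = 1: gcd(1, 10) = 1.
k = 2: gcd(2, 11) = 1.
k = 3: gcd(3, 12) = 3.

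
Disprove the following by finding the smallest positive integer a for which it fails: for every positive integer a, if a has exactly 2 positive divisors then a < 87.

A counterexample is any positive integer a such that a has exactly 2 positive divisors but the claim fails; we check each in order.
For a = 2, 3, 5, 7, …, 73, 79, 83 the conclusion holds.
a = 89: τ(89) = 2; 89 ≥ 87.
So a = 89 is the smallest counterexample.

a = 89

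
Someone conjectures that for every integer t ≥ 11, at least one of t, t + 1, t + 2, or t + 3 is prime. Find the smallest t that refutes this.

For t = 11, 12, 13, 14, …, 21, 22, 23 the conclusion holds.
t = 24: 24 = 2 × 12; 25 = 5 × 5; 26 = 2 × 13; 27 = 3 × 9 — all composite.

t = 24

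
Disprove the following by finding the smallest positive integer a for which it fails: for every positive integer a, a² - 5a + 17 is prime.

a = 13

A counterexample is any positive integer a such that a² - 5a + 17 is not prime; we check each in order.
For a = 1, 2, 3, 4, …, 10, 11, 12 the conclusion holds.
a = 13: a² - 5a + 17 = 121 = 11 × 11, composite.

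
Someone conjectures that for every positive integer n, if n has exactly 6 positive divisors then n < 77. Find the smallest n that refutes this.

n = 92

Check each positive integer n in order until n has exactly 6 positive divisors but the claim fails.
For n = 12, 18, 20, 28, …, 68, 75, 76 the conclusion holds.
n = 92: τ(92) = 6; 92 ≥ 77.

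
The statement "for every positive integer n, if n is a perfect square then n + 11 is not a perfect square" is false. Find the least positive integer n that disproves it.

n = 25

The first 4 eligible values, up to n = 16, all satisfy the conclusion.
n = 25: 25 = 5² and 25 + 11 = 36 = 6².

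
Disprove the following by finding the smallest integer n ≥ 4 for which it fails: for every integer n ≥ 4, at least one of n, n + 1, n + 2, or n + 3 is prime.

n = 24

A counterexample is any integer n ≥ 4 such that n, n + 1, n + 2, n + 3 are all composite; we check each in order.
The first 20 eligible values, up to n = 23, all satisfy the conclusion.
n = 24: 24 = 2 × 12; 25 = 5 × 5; 26 = 2 × 13; 27 = 3 × 9 — all composite.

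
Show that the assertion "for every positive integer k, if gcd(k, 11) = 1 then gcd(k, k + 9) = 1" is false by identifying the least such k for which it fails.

k = 3

k = 1: gcd(1, 10) = 1.
k = 2: gcd(2, 11) = 1.
k = 3: gcd(3, 12) = 3.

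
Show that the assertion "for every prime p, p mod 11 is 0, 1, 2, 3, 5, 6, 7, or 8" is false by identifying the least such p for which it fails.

A counterexample is any prime p such that the claim fails; we check each in order.
For p = 2, 3, 5, 7, 11, 13, 17, 19, 23, 29 the conclusion holds.
p = 31: 31 mod 11 = 9 — not in {0, 1, 2, 3, 5, 6, 7, 8}.
Hence p = 31 is a counterexample.

p = 31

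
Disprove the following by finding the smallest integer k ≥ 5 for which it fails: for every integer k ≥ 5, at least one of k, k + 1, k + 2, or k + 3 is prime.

We need the least integer k ≥ 5 for which k, k + 1, k + 2, k + 3 are all composite.
For k = 5, 6, 7, 8, …, 21, 22, 23 the conclusion holds.
k = 24: 24 = 2 × 12; 25 = 5 × 5; 26 = 2 × 13; 27 = 3 × 9 — all composite.

k = 24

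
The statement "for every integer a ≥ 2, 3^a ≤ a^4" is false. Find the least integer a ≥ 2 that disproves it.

a = 8

Check each integer a ≥ 2 in order until 3^a > a^4.
a = 2: 3^a = 9 and a^4 = 16, so 9 ≤ 16.
a = 3: 3^a = 27 and a^4 = 81, so 27 ≤ 81.
a = 4: 3^a = 81 and a^4 = 256, so 81 ≤ 256.
a = 5: 3^a = 243 and a^4 = 625, so 243 ≤ 625.
a = 6: 3^a = 729 and a^4 = 1296, so 729 ≤ 1296.
a = 7: 3^a = 2187 and a^4 = 2401, so 2187 ≤ 2401.
a = 8: 3^a = 6561 and a^4 = 4096, so 6561 > 4096.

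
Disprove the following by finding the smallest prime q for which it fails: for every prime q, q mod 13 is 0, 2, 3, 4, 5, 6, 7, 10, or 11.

We need the least prime q for which the claim fails.
For q = 2, 3, 5, 7, …, 37, 41, 43 the conclusion holds.
q = 47: 47 mod 13 = 8 — not in {0, 2, 3, 4, 5, 6, 7, 10, 11}.
So q = 47 is the smallest counterexample.

q = 47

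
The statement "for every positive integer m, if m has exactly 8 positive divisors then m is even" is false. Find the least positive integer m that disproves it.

m = 105

For m = 24, 30, 40, 42, …, 88, 102, 104 the conclusion holds.
m = 105: divisors of 105: 1, 3, 5, 7, 15, 21, 35, 105; 105 is odd.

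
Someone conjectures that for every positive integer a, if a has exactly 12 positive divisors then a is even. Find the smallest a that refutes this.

A counterexample is any positive integer a such that a has exactly 12 positive divisors but a is odd; we check each in order.
For a = 60, 72, 84, 90, …, 294, 306, 308 the conclusion holds.
a = 315: divisors of 315: 12 divisors; 315 is odd.

a = 315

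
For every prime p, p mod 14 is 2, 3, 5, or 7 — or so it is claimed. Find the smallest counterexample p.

p = 11

Check each prime p in order until the claim fails.
The first 4 eligible values, up to p = 7, all satisfy the conclusion.
p = 11: 11 mod 14 = 11 — not in {2, 3, 5, 7}.
So p = 11 is the smallest counterexample.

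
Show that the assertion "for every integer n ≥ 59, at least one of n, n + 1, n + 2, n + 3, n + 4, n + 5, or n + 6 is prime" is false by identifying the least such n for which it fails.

n = 90

Check each integer n ≥ 59 in order until n, n + 1, n + 2, n + 3, n + 4, n + 5, n + 6 are all composite.
For n = 59, 60, 61, 62, …, 87, 88, 89 the conclusion holds.
n = 90: 90 = 2 × 45; 91 = 7 × 13; 92 = 2 × 46; 93 = 3 × 31; 94 = 2 × 47; 95 = 5 × 19; 96 = 2 × 48 — all composite.
Thus n = 90 disproves the claim, and no smaller n works.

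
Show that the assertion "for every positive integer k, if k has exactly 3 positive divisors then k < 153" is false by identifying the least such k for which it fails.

Check each positive integer k in order until k has exactly 3 positive divisors but the claim fails.
The first 5 eligible values, up to k = 121, all satisfy the conclusion.
k = 169: τ(169) = 3; 169 ≥ 153.
So k = 169 is the smallest counterexample.

k = 169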